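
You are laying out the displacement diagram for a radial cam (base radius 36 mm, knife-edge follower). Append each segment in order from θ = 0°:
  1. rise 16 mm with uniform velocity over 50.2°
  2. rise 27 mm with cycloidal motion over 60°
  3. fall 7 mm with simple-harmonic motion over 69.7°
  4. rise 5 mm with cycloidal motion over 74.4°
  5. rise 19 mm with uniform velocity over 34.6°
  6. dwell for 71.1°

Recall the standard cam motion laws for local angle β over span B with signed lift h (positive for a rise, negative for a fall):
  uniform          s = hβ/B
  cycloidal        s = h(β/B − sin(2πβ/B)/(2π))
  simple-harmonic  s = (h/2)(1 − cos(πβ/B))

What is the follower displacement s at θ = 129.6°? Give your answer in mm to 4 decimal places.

seg 1 [0°–50.2°] uniform, h=16: full span → s += 16 → s = 16.0000
seg 2 [50.2°–110.2°] cycloidal, h=27: full span → s += 27 → s = 43.0000
seg 3 [110.2°–179.9°] simple-harmonic, h=-7: θ=129.6° here. β=19.4, B=69.7. -7/2·(1 − cos(π·0.2783)) = -1.2549 → s = 41.7451

41.7451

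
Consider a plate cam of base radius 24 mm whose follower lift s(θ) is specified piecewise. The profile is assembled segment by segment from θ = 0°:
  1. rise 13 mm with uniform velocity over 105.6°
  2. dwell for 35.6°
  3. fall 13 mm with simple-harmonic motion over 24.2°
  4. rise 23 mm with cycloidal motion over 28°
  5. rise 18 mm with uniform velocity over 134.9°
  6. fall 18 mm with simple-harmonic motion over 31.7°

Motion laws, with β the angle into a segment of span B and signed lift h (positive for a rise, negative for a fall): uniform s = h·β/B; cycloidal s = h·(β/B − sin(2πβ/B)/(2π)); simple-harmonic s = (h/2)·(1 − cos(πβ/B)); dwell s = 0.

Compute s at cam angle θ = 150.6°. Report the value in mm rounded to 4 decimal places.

seg 1 [0°–105.6°] uniform, h=13: full span → s += 13 → s = 13.0000
seg 2 [105.6°–141.2°] dwell: s stays 13.0000
seg 3 [141.2°–165.4°] simple-harmonic, h=-13: θ=150.6° here. β=9.4, B=24.2. -13/2·(1 − cos(π·0.3884)) = -4.2681 → s = 8.7319

8.7319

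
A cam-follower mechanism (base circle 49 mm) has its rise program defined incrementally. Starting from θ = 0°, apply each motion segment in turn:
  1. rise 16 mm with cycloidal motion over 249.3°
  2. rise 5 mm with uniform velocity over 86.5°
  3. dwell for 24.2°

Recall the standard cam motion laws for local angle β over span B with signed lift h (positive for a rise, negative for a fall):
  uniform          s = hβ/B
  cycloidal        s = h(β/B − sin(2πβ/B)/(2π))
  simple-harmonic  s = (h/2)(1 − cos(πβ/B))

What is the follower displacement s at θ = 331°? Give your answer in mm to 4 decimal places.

seg 1 [0°–249.3°] cycloidal, h=16: full span → s += 16 → s = 16.0000
seg 2 [249.3°–335.8°] uniform, h=5: θ=331° here. β=81.7, B=86.5. 5·81.7/86.5 = 4.7225 → s = 20.7225

20.7225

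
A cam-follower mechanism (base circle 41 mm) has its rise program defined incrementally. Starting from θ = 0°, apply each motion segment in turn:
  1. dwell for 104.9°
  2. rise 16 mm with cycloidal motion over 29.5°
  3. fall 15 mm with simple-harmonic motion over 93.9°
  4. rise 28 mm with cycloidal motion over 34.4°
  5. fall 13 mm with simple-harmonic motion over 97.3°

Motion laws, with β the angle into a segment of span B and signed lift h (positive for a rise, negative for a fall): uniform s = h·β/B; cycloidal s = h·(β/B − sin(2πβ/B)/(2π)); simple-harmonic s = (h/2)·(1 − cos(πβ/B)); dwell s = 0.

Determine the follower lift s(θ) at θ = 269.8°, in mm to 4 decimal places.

seg 1 [0°–104.9°] dwell: s stays 0.0000
seg 2 [104.9°–134.4°] cycloidal, h=16: full span → s += 16 → s = 16.0000
seg 3 [134.4°–228.3°] simple-harmonic, h=-15: full span → s += -15 → s = 1.0000
seg 4 [228.3°–262.7°] cycloidal, h=28: full span → s += 28 → s = 29.0000
seg 5 [262.7°–360°] simple-harmonic, h=-13: θ=269.8° here. β=7.1, B=97.3. -13/2·(1 − cos(π·0.0730)) = -0.1700 → s = 28.8300

28.8300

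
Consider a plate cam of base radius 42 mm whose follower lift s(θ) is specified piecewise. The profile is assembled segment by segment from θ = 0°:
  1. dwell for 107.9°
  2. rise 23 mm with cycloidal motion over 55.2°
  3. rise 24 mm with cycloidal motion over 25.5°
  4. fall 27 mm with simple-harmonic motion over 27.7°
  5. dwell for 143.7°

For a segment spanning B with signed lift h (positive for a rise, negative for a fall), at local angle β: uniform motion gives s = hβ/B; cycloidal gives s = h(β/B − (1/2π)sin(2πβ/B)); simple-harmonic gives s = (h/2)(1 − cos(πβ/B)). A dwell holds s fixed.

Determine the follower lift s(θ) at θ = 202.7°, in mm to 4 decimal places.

seg 1 [0°–107.9°] dwell: s stays 0.0000
seg 2 [107.9°–163.1°] cycloidal, h=23: full span → s += 23 → s = 23.0000
seg 3 [163.1°–188.6°] cycloidal, h=24: full span → s += 24 → s = 47.0000
seg 4 [188.6°–216.3°] simple-harmonic, h=-27: θ=202.7° here. β=14.1, B=27.7. -27/2·(1 − cos(π·0.5090)) = -13.8827 → s = 33.1173

33.1173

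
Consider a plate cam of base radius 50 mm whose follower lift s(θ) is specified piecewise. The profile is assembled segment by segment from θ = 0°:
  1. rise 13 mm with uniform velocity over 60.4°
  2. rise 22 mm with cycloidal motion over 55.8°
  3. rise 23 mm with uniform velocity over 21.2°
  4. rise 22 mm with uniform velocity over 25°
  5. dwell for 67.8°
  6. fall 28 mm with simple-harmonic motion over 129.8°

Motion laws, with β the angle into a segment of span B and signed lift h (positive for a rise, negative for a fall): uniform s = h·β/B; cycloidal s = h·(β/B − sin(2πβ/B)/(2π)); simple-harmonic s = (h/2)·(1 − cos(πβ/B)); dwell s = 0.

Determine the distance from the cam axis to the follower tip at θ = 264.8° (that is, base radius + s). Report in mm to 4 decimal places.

seg 1 [0°–60.4°] uniform, h=13: full span → s += 13 → s = 13.0000
seg 2 [60.4°–116.2°] cycloidal, h=22: full span → s += 22 → s = 35.0000
seg 3 [116.2°–137.4°] uniform, h=23: full span → s += 23 → s = 58.0000
seg 4 [137.4°–162.4°] uniform, h=22: full span → s += 22 → s = 80.0000
seg 5 [162.4°–230.2°] dwell: s stays 80.0000
seg 6 [230.2°–360°] simple-harmonic, h=-28: θ=264.8° here. β=34.6, B=129.8. -28/2·(1 − cos(π·0.2666)) = -4.6288 → s = 75.3712
radial distance = base radius + s = 50 + 75.3712 = 125.3712

125.3712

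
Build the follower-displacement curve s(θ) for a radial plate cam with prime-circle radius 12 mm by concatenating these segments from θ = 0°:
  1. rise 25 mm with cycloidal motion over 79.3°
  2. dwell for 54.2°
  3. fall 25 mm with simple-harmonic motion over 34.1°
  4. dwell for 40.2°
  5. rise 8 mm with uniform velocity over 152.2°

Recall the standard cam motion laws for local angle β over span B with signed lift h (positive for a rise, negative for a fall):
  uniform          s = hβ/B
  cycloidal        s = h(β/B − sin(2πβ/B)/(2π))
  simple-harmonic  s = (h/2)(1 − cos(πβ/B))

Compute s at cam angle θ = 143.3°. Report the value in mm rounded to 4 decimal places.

seg 1 [0°–79.3°] cycloidal, h=25: full span → s += 25 → s = 25.0000
seg 2 [79.3°–133.5°] dwell: s stays 25.0000
seg 3 [133.5°–167.6°] simple-harmonic, h=-25: θ=143.3° here. β=9.8, B=34.1. -25/2·(1 − cos(π·0.2874)) = -4.7579 → s = 20.2421

20.2421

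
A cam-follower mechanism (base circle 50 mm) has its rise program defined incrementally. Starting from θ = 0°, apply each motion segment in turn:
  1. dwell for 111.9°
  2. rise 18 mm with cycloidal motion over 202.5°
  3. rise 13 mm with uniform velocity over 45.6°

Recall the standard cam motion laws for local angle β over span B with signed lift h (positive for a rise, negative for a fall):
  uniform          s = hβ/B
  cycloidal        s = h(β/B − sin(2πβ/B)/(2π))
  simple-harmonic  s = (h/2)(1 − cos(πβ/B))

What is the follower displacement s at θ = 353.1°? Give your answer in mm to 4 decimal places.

seg 1 [0°–111.9°] dwell: s stays 0.0000
seg 2 [111.9°–314.4°] cycloidal, h=18: full span → s += 18 → s = 18.0000
seg 3 [314.4°–360°] uniform, h=13: θ=353.1° here. β=38.7, B=45.6. 13·38.7/45.6 = 11.0329 → s = 29.0329

29.0329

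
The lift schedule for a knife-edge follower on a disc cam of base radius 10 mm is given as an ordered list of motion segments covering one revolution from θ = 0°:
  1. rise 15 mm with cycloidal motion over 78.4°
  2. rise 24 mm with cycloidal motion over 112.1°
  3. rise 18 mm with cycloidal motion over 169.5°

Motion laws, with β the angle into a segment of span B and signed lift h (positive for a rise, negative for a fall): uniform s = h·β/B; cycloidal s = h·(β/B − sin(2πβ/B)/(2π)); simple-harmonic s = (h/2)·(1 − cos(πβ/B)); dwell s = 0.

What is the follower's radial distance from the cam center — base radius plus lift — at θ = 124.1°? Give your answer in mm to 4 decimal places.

seg 1 [0°–78.4°] cycloidal, h=15: full span → s += 15 → s = 15.0000
seg 2 [78.4°–190.5°] cycloidal, h=24: θ=124.1° here. β=45.7, B=112.1. 24·(0.4077 − sin(2π·0.4077)/(2π)) = 7.6905 → s = 22.6905
radial distance = base radius + s = 10 + 22.6905 = 32.6905

32.6905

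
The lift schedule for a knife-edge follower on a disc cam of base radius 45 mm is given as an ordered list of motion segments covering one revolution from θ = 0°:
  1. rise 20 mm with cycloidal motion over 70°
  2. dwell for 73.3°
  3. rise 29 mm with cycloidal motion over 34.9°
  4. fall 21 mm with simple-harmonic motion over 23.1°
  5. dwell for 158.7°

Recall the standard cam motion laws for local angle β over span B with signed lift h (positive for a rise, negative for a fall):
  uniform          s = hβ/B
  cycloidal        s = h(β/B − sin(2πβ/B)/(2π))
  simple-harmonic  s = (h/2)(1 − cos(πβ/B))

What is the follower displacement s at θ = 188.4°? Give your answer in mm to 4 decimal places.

seg 1 [0°–70°] cycloidal, h=20: full span → s += 20 → s = 20.0000
seg 2 [70°–143.3°] dwell: s stays 20.0000
seg 3 [143.3°–178.2°] cycloidal, h=29: full span → s += 29 → s = 49.0000
seg 4 [178.2°–201.3°] simple-harmonic, h=-21: θ=188.4° here. β=10.2, B=23.1. -21/2·(1 − cos(π·0.4416)) = -8.5830 → s = 40.4170

40.4170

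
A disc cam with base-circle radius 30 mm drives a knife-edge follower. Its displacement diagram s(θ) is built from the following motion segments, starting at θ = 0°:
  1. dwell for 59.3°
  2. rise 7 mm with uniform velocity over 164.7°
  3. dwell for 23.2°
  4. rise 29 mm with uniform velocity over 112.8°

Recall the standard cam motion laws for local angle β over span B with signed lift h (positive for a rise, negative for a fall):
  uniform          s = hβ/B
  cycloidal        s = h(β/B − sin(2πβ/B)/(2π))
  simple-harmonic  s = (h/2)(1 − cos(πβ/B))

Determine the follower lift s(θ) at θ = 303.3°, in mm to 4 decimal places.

seg 1 [0°–59.3°] dwell: s stays 0.0000
seg 2 [59.3°–224°] uniform, h=7: full span → s += 7 → s = 7.0000
seg 3 [224°–247.2°] dwell: s stays 7.0000
seg 4 [247.2°–360°] uniform, h=29: θ=303.3° here. β=56.1, B=112.8. 29·56.1/112.8 = 14.4229 → s = 21.4229

21.4229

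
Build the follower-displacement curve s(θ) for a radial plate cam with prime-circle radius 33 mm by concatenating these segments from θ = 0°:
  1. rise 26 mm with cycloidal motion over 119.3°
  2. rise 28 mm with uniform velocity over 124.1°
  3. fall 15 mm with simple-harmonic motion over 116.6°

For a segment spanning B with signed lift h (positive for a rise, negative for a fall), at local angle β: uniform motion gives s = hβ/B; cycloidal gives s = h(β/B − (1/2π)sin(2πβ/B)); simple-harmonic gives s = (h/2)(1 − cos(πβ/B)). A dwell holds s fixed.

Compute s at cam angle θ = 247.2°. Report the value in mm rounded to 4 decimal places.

seg 1 [0°–119.3°] cycloidal, h=26: full span → s += 26 → s = 26.0000
seg 2 [119.3°–243.4°] uniform, h=28: full span → s += 28 → s = 54.0000
seg 3 [243.4°–360°] simple-harmonic, h=-15: θ=247.2° here. β=3.8, B=116.6. -15/2·(1 − cos(π·0.0326)) = -0.0393 → s = 53.9607

53.9607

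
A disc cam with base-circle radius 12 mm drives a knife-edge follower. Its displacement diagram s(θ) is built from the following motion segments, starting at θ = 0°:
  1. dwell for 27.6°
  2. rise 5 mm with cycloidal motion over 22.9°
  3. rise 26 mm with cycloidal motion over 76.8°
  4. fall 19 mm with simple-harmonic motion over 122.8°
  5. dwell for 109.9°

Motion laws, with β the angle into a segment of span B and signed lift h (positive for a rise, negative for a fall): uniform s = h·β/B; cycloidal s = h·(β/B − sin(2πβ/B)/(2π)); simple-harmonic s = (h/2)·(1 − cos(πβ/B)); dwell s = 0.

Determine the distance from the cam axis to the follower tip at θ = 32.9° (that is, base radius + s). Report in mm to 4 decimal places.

seg 1 [0°–27.6°] dwell: s stays 0.0000
seg 2 [27.6°–50.5°] cycloidal, h=5: θ=32.9° here. β=5.3, B=22.9. 5·(0.2314 − sin(2π·0.2314)/(2π)) = 0.3668 → s = 0.3668
radial distance = base radius + s = 12 + 0.3668 = 12.3668

12.3668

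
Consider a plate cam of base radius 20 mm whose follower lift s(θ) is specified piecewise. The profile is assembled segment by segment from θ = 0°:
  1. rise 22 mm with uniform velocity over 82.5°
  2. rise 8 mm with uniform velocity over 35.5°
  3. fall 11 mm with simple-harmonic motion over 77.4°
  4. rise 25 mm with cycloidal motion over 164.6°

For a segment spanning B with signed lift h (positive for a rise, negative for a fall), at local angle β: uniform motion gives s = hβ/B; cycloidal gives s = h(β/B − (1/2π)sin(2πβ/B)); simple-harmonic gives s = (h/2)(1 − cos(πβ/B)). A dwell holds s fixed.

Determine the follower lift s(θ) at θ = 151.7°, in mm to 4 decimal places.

seg 1 [0°–82.5°] uniform, h=22: full span → s += 22 → s = 22.0000
seg 2 [82.5°–118°] uniform, h=8: full span → s += 8 → s = 30.0000
seg 3 [118°–195.4°] simple-harmonic, h=-11: θ=151.7° here. β=33.7, B=77.4. -11/2·(1 − cos(π·0.4354)) = -4.3914 → s = 25.6086

25.6086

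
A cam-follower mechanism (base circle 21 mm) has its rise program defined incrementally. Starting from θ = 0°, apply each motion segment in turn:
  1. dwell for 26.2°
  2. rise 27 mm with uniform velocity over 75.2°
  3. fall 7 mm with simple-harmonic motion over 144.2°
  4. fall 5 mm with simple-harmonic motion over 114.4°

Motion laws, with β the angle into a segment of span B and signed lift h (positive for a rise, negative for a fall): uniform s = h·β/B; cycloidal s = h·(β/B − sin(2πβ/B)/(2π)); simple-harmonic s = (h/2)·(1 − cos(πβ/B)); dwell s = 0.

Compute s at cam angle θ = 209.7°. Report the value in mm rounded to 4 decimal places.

seg 1 [0°–26.2°] dwell: s stays 0.0000
seg 2 [26.2°–101.4°] uniform, h=27: full span → s += 27 → s = 27.0000
seg 3 [101.4°–245.6°] simple-harmonic, h=-7: θ=209.7° here. β=108.3, B=144.2. -7/2·(1 − cos(π·0.7510)) = -5.9829 → s = 21.0171

21.0171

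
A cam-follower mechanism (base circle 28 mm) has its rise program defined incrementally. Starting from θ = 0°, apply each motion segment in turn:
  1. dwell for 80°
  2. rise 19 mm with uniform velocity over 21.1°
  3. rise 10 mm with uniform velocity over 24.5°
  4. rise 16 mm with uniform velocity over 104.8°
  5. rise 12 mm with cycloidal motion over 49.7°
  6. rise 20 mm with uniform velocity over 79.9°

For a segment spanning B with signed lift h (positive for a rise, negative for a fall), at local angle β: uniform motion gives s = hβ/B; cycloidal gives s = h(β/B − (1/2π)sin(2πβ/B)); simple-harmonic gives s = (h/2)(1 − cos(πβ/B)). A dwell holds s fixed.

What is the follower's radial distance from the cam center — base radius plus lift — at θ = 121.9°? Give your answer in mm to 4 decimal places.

seg 1 [0°–80°] dwell: s stays 0.0000
seg 2 [80°–101.1°] uniform, h=19: full span → s += 19 → s = 19.0000
seg 3 [101.1°–125.6°] uniform, h=10: θ=121.9° here. β=20.8, B=24.5. 10·20.8/24.5 = 8.4898 → s = 27.4898
radial distance = base radius + s = 28 + 27.4898 = 55.4898

55.4898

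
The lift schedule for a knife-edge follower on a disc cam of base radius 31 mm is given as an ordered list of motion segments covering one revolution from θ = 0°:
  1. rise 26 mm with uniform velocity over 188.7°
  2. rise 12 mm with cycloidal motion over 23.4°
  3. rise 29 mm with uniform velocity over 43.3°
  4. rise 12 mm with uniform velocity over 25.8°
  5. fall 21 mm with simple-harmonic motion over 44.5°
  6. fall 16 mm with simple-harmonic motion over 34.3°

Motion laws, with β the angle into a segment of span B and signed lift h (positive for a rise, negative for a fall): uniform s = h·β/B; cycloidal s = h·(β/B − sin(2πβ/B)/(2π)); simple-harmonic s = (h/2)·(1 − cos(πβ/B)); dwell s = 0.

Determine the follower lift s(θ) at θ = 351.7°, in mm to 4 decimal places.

seg 1 [0°–188.7°] uniform, h=26: full span → s += 26 → s = 26.0000
seg 2 [188.7°–212.1°] cycloidal, h=12: full span → s += 12 → s = 38.0000
seg 3 [212.1°–255.4°] uniform, h=29: full span → s += 29 → s = 67.0000
seg 4 [255.4°–281.2°] uniform, h=12: full span → s += 12 → s = 79.0000
seg 5 [281.2°–325.7°] simple-harmonic, h=-21: full span → s += -21 → s = 58.0000
seg 6 [325.7°–360°] simple-harmonic, h=-16: θ=351.7° here. β=26, B=34.3. -16/2·(1 − cos(π·0.7580)) = -13.7975 → s = 44.2025

44.2025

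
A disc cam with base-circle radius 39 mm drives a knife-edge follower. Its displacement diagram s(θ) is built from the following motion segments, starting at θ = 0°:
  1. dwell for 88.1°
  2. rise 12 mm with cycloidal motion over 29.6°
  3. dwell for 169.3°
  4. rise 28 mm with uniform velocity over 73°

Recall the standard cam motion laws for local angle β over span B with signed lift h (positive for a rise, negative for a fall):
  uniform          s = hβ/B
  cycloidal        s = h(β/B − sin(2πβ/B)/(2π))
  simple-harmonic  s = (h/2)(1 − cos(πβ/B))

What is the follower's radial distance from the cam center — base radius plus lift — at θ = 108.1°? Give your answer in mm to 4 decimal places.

seg 1 [0°–88.1°] dwell: s stays 0.0000
seg 2 [88.1°–117.7°] cycloidal, h=12: θ=108.1° here. β=20, B=29.6. 12·(0.6757 − sin(2π·0.6757)/(2π)) = 9.8135 → s = 9.8135
radial distance = base radius + s = 39 + 9.8135 = 48.8135

48.8135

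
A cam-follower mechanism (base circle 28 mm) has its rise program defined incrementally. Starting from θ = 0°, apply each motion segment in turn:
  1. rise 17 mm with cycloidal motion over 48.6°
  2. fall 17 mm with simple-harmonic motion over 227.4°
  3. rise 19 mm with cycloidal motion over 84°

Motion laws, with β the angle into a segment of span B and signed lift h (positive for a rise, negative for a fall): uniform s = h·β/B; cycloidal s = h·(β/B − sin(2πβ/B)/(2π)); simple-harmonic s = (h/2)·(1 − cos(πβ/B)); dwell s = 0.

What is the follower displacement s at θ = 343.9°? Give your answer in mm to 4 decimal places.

seg 1 [0°–48.6°] cycloidal, h=17: full span → s += 17 → s = 17.0000
seg 2 [48.6°–276°] simple-harmonic, h=-17: full span → s += -17 → s = 0.0000
seg 3 [276°–360°] cycloidal, h=19: θ=343.9° here. β=67.9, B=84. 19·(0.8083 − sin(2π·0.8083)/(2π)) = 18.1814 → s = 18.1814

18.1814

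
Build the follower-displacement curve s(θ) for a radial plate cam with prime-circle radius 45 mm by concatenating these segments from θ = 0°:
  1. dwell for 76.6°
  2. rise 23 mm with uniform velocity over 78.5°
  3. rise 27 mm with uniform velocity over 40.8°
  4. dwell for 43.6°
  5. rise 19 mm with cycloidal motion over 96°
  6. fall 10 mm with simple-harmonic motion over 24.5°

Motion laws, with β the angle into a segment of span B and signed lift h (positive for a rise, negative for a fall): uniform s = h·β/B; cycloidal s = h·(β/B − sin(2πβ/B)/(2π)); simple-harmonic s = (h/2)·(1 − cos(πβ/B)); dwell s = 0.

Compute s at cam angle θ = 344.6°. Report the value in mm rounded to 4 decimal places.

seg 1 [0°–76.6°] dwell: s stays 0.0000
seg 2 [76.6°–155.1°] uniform, h=23: full span → s += 23 → s = 23.0000
seg 3 [155.1°–195.9°] uniform, h=27: full span → s += 27 → s = 50.0000
seg 4 [195.9°–239.5°] dwell: s stays 50.0000
seg 5 [239.5°–335.5°] cycloidal, h=19: full span → s += 19 → s = 69.0000
seg 6 [335.5°–360°] simple-harmonic, h=-10: θ=344.6° here. β=9.1, B=24.5. -10/2·(1 − cos(π·0.3714)) = -3.0349 → s = 65.9651

65.9651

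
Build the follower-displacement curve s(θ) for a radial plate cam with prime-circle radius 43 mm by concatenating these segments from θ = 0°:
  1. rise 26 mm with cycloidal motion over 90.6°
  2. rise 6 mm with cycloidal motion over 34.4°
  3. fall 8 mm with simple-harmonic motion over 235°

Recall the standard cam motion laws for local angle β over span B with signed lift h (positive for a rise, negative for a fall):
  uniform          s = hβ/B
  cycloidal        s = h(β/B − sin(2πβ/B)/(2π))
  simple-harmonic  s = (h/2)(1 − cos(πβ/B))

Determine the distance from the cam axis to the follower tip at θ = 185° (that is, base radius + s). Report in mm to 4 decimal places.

seg 1 [0°–90.6°] cycloidal, h=26: full span → s += 26 → s = 26.0000
seg 2 [90.6°–125°] cycloidal, h=6: full span → s += 6 → s = 32.0000
seg 3 [125°–360°] simple-harmonic, h=-8: θ=185° here. β=60, B=235. -8/2·(1 − cos(π·0.2553)) = -1.2192 → s = 30.7808
radial distance = base radius + s = 43 + 30.7808 = 73.7808

73.7808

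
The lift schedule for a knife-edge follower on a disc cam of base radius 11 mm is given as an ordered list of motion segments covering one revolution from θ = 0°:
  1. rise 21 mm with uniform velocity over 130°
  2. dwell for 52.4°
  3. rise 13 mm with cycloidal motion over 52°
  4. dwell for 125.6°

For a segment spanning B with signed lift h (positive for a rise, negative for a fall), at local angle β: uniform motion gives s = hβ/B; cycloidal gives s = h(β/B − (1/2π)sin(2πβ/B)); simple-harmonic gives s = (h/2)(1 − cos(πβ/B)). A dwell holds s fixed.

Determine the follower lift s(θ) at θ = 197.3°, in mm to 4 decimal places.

seg 1 [0°–130°] uniform, h=21: full span → s += 21 → s = 21.0000
seg 2 [130°–182.4°] dwell: s stays 21.0000
seg 3 [182.4°–234.4°] cycloidal, h=13: θ=197.3° here. β=14.9, B=52. 13·(0.2865 − sin(2π·0.2865)/(2π)) = 1.7103 → s = 22.7103

22.7103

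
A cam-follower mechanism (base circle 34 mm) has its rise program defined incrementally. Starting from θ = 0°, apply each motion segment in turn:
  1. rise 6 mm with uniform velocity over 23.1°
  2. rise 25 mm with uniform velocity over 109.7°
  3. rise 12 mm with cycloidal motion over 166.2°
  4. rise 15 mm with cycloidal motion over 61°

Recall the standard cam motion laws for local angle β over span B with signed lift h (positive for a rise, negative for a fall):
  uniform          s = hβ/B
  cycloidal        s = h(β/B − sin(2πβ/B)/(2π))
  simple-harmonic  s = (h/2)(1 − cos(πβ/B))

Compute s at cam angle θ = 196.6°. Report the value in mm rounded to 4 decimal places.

seg 1 [0°–23.1°] uniform, h=6: full span → s += 6 → s = 6.0000
seg 2 [23.1°–132.8°] uniform, h=25: full span → s += 25 → s = 31.0000
seg 3 [132.8°–299°] cycloidal, h=12: θ=196.6° here. β=63.8, B=166.2. 12·(0.3839 − sin(2π·0.3839)/(2π)) = 3.3334 → s = 34.3334

34.3334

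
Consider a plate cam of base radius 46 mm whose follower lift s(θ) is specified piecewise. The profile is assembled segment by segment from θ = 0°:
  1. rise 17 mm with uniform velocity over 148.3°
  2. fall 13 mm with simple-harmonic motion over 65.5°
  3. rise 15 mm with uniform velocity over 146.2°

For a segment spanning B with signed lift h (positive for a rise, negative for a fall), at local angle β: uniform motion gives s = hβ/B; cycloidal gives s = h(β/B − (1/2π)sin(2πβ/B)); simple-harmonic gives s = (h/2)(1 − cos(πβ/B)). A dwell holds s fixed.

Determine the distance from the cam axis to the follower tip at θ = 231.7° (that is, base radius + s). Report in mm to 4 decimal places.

seg 1 [0°–148.3°] uniform, h=17: full span → s += 17 → s = 17.0000
seg 2 [148.3°–213.8°] simple-harmonic, h=-13: full span → s += -13 → s = 4.0000
seg 3 [213.8°–360°] uniform, h=15: θ=231.7° here. β=17.9, B=146.2. 15·17.9/146.2 = 1.8365 → s = 5.8365
radial distance = base radius + s = 46 + 5.8365 = 51.8365

51.8365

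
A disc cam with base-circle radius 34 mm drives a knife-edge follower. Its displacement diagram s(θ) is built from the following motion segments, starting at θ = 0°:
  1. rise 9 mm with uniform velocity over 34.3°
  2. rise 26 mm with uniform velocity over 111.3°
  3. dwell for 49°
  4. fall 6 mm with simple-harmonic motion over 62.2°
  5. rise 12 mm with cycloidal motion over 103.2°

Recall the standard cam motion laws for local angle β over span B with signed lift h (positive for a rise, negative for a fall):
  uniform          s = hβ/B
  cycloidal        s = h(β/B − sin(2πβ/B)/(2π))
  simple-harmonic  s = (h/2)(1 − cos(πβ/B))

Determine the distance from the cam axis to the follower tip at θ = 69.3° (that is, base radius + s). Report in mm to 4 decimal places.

seg 1 [0°–34.3°] uniform, h=9: full span → s += 9 → s = 9.0000
seg 2 [34.3°–145.6°] uniform, h=26: θ=69.3° here. β=35, B=111.3. 26·35/111.3 = 8.1761 → s = 17.1761
radial distance = base radius + s = 34 + 17.1761 = 51.1761

51.1761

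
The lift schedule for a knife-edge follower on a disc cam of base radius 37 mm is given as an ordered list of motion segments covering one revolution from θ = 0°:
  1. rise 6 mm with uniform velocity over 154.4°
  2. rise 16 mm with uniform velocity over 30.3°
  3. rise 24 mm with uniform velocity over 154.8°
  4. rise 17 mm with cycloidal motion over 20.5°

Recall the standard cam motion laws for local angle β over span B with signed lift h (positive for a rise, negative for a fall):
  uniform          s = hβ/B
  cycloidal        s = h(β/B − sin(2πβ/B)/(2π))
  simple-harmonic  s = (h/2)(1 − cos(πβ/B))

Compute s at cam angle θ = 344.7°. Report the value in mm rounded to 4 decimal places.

seg 1 [0°–154.4°] uniform, h=6: full span → s += 6 → s = 6.0000
seg 2 [154.4°–184.7°] uniform, h=16: full span → s += 16 → s = 22.0000
seg 3 [184.7°–339.5°] uniform, h=24: full span → s += 24 → s = 46.0000
seg 4 [339.5°–360°] cycloidal, h=17: θ=344.7° here. β=5.2, B=20.5. 17·(0.2537 − sin(2π·0.2537)/(2π)) = 1.6073 → s = 47.6073

47.6073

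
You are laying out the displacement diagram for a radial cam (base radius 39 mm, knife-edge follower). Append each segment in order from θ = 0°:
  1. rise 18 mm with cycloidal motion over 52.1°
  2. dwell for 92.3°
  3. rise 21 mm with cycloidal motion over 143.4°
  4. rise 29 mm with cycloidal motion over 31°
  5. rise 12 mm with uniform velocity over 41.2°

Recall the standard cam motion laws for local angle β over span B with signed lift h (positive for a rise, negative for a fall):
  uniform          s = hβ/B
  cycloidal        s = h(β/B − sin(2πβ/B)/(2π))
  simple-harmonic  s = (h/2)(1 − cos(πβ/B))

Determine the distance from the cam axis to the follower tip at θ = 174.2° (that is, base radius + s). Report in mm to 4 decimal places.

seg 1 [0°–52.1°] cycloidal, h=18: full span → s += 18 → s = 18.0000
seg 2 [52.1°–144.4°] dwell: s stays 18.0000
seg 3 [144.4°–287.8°] cycloidal, h=21: θ=174.2° here. β=29.8, B=143.4. 21·(0.2078 − sin(2π·0.2078)/(2π)) = 1.1385 → s = 19.1385
radial distance = base radius + s = 39 + 19.1385 = 58.1385

58.1385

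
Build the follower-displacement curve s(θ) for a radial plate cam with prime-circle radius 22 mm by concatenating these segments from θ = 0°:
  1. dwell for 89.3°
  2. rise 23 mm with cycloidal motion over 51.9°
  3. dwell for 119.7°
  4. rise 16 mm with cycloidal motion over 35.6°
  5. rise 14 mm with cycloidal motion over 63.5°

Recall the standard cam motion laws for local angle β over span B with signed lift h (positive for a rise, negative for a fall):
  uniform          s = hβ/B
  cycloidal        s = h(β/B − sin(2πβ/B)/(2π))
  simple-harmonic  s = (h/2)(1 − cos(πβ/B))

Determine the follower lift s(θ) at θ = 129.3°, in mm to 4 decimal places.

seg 1 [0°–89.3°] dwell: s stays 0.0000
seg 2 [89.3°–141.2°] cycloidal, h=23: θ=129.3° here. β=40, B=51.9. 23·(0.7707 − sin(2π·0.7707)/(2π)) = 21.3560 → s = 21.3560

21.3560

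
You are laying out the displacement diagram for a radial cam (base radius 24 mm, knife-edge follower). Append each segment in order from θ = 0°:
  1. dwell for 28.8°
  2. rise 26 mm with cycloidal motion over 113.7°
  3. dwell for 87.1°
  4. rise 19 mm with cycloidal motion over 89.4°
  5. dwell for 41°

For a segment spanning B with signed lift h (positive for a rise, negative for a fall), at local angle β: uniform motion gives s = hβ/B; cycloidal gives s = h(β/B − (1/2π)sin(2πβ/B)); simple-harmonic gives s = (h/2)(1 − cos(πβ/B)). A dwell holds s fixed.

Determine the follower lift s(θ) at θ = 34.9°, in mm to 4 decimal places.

seg 1 [0°–28.8°] dwell: s stays 0.0000
seg 2 [28.8°–142.5°] cycloidal, h=26: θ=34.9° here. β=6.1, B=113.7. 26·(0.0536 − sin(2π·0.0536)/(2π)) = 0.0263 → s = 0.0263

0.0263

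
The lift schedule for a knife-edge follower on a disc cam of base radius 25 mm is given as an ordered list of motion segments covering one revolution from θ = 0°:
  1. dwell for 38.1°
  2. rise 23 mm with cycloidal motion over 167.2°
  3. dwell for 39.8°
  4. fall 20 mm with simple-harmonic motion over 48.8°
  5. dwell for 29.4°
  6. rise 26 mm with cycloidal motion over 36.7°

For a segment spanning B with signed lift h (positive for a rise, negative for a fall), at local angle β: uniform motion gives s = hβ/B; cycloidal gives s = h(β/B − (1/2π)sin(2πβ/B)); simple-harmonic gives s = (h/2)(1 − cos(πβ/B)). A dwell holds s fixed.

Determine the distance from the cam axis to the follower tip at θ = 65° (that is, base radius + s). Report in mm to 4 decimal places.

seg 1 [0°–38.1°] dwell: s stays 0.0000
seg 2 [38.1°–205.3°] cycloidal, h=23: θ=65° here. β=26.9, B=167.2. 23·(0.1609 − sin(2π·0.1609)/(2π)) = 0.5988 → s = 0.5988
radial distance = base radius + s = 25 + 0.5988 = 25.5988

25.5988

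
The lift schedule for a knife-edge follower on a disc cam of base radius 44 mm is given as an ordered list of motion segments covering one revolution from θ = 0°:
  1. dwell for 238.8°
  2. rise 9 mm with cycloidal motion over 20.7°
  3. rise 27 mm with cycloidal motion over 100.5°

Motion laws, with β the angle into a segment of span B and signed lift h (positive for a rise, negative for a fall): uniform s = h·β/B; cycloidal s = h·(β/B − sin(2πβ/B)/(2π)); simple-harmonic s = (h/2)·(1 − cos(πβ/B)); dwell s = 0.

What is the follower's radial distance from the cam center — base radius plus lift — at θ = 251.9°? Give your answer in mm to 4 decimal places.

seg 1 [0°–238.8°] dwell: s stays 0.0000
seg 2 [238.8°–259.5°] cycloidal, h=9: θ=251.9° here. β=13.1, B=20.7. 9·(0.6329 − sin(2π·0.6329)/(2π)) = 6.7572 → s = 6.7572
radial distance = base radius + s = 44 + 6.7572 = 50.7572

50.7572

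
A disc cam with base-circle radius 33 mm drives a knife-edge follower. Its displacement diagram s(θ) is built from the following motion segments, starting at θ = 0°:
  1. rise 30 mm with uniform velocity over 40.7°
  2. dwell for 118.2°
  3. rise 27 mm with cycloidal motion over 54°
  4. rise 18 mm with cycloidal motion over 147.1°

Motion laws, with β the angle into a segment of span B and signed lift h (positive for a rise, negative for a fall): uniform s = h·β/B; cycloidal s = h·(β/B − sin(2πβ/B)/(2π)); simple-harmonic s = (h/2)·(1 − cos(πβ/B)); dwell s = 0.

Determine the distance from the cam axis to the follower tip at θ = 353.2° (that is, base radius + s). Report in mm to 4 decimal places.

seg 1 [0°–40.7°] uniform, h=30: full span → s += 30 → s = 30.0000
seg 2 [40.7°–158.9°] dwell: s stays 30.0000
seg 3 [158.9°–212.9°] cycloidal, h=27: full span → s += 27 → s = 57.0000
seg 4 [212.9°–360°] cycloidal, h=18: θ=353.2° here. β=140.3, B=147.1. 18·(0.9538 − sin(2π·0.9538)/(2π)) = 17.9883 → s = 74.9883
radial distance = base radius + s = 33 + 74.9883 = 107.9883

107.9883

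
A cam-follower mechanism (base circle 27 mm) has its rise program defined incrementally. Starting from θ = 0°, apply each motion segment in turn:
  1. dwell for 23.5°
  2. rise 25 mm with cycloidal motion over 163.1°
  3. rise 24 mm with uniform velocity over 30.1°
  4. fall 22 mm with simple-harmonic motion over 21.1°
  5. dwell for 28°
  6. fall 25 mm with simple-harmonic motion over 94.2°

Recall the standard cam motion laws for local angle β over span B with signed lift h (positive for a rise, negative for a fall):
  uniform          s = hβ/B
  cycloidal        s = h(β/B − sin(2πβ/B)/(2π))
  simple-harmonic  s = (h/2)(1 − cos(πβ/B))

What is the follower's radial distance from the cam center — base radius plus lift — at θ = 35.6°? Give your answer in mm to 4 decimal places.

seg 1 [0°–23.5°] dwell: s stays 0.0000
seg 2 [23.5°–186.6°] cycloidal, h=25: θ=35.6° here. β=12.1, B=163.1. 25·(0.0742 − sin(2π·0.0742)/(2π)) = 0.0664 → s = 0.0664
radial distance = base radius + s = 27 + 0.0664 = 27.0664

27.0664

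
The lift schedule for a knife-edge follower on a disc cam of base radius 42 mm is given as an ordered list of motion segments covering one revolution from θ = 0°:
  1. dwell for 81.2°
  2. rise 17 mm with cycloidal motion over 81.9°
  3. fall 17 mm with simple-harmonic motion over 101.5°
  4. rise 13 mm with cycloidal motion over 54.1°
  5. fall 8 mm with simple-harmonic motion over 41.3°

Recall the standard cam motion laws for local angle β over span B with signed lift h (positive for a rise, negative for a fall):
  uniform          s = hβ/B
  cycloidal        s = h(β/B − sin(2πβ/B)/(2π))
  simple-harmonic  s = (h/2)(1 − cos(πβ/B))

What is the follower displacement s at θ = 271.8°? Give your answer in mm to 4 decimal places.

seg 1 [0°–81.2°] dwell: s stays 0.0000
seg 2 [81.2°–163.1°] cycloidal, h=17: full span → s += 17 → s = 17.0000
seg 3 [163.1°–264.6°] simple-harmonic, h=-17: full span → s += -17 → s = 0.0000
seg 4 [264.6°–318.7°] cycloidal, h=13: θ=271.8° here. β=7.2, B=54.1. 13·(0.1331 − sin(2π·0.1331)/(2π)) = 0.1947 → s = 0.1947

0.1947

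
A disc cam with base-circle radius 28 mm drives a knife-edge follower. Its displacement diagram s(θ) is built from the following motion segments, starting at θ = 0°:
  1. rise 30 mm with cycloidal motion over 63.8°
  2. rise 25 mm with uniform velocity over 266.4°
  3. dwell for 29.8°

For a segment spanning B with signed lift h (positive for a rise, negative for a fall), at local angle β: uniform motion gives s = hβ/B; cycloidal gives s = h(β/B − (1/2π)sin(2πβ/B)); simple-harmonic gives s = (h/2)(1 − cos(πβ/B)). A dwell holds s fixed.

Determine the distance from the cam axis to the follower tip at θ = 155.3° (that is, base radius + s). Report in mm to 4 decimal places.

seg 1 [0°–63.8°] cycloidal, h=30: full span → s += 30 → s = 30.0000
seg 2 [63.8°–330.2°] uniform, h=25: θ=155.3° here. β=91.5, B=266.4. 25·91.5/266.4 = 8.5867 → s = 38.5867
radial distance = base radius + s = 28 + 38.5867 = 66.5867

66.5867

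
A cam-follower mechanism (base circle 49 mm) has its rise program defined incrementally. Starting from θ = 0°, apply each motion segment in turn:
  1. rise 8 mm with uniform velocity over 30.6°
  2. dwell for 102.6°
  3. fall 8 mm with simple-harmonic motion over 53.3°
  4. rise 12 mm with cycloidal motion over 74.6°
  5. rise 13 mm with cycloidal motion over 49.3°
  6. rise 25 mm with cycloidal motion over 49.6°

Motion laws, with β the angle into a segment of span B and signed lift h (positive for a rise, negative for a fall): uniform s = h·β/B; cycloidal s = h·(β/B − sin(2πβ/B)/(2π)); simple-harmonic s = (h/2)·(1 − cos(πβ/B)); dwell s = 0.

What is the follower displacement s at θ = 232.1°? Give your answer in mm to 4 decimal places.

seg 1 [0°–30.6°] uniform, h=8: full span → s += 8 → s = 8.0000
seg 2 [30.6°–133.2°] dwell: s stays 8.0000
seg 3 [133.2°–186.5°] simple-harmonic, h=-8: full span → s += -8 → s = 0.0000
seg 4 [186.5°–261.1°] cycloidal, h=12: θ=232.1° here. β=45.6, B=74.6. 12·(0.6113 − sin(2π·0.6113)/(2π)) = 8.5641 → s = 8.5641

8.5641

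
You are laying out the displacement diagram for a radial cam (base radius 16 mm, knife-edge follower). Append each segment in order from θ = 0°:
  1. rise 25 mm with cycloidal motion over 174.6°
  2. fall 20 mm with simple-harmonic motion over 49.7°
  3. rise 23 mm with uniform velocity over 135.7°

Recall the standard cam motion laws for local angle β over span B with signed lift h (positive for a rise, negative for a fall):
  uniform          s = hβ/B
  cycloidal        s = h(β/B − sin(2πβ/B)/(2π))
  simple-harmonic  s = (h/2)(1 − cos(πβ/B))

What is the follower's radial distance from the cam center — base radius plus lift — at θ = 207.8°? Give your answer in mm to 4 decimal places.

seg 1 [0°–174.6°] cycloidal, h=25: full span → s += 25 → s = 25.0000
seg 2 [174.6°–224.3°] simple-harmonic, h=-20: θ=207.8° here. β=33.2, B=49.7. -20/2·(1 − cos(π·0.6680)) = -15.0365 → s = 9.9635
radial distance = base radius + s = 16 + 9.9635 = 25.9635

25.9635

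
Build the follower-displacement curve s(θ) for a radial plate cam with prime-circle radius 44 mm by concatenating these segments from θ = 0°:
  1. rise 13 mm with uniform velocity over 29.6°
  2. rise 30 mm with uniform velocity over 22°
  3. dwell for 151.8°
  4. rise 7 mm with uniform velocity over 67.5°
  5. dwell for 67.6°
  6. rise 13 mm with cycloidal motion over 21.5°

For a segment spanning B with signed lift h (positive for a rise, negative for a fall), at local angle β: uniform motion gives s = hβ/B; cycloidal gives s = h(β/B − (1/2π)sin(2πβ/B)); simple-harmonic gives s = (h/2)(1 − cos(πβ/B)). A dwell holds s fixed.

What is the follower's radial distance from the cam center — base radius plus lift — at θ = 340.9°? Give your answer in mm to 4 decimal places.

seg 1 [0°–29.6°] uniform, h=13: full span → s += 13 → s = 13.0000
seg 2 [29.6°–51.6°] uniform, h=30: full span → s += 30 → s = 43.0000
seg 3 [51.6°–203.4°] dwell: s stays 43.0000
seg 4 [203.4°–270.9°] uniform, h=7: full span → s += 7 → s = 50.0000
seg 5 [270.9°–338.5°] dwell: s stays 50.0000
seg 6 [338.5°–360°] cycloidal, h=13: θ=340.9° here. β=2.4, B=21.5. 13·(0.1116 − sin(2π·0.1116)/(2π)) = 0.1161 → s = 50.1161
radial distance = base radius + s = 44 + 50.1161 = 94.1161

94.1161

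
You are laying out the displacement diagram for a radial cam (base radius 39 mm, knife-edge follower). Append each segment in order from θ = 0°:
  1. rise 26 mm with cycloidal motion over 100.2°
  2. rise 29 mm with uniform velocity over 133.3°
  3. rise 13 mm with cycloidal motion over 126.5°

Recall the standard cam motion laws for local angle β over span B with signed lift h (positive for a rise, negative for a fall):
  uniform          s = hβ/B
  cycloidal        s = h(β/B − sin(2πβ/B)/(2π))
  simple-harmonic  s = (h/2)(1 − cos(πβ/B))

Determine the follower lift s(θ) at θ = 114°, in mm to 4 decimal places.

seg 1 [0°–100.2°] cycloidal, h=26: full span → s += 26 → s = 26.0000
seg 2 [100.2°–233.5°] uniform, h=29: θ=114° here. β=13.8, B=133.3. 29·13.8/133.3 = 3.0023 → s = 29.0023

29.0023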